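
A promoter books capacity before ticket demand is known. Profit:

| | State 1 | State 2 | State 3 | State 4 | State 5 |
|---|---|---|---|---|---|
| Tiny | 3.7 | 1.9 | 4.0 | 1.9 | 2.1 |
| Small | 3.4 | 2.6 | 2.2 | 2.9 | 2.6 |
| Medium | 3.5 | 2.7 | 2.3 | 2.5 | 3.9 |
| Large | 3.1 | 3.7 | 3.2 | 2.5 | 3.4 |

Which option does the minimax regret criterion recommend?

Large

Column bests: State 1=3.7, State 2=3.7, State 3=4.0, State 4=2.9, State 5=3.9.
Tiny regrets: 0.0, 1.8, 0.0, 1.0, 1.8 → max 1.8
Small regrets: 0.3, 1.1, 1.8, 0.0, 1.3 → max 1.8
Medium regrets: 0.2, 1.0, 1.7, 0.4, 0.0 → max 1.7
Large regrets: 0.6, 0.0, 0.8, 0.4, 0.5 → max 0.8
Smallest max regret = 0.8 → Large.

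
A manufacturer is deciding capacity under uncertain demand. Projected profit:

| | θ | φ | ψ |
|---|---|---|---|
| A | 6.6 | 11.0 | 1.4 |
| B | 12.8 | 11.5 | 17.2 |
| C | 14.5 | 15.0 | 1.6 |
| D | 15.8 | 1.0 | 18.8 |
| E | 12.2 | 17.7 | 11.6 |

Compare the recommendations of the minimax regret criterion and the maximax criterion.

Column bests: θ=15.8, φ=17.7, ψ=18.8.
A regrets: 9.2, 6.7, 17.4 → max 17.4
B regrets: 3.0, 6.2, 1.6 → max 6.2
C regrets: 1.3, 2.7, 17.2 → max 17.2
D regrets: 0.0, 16.7, 0.0 → max 16.7
E regrets: 3.6, 0.0, 7.2 → max 7.2
Smallest max regret = 6.2 → B.
Row maxima: A=11.0, B=17.2, C=15.0, D=18.8, E=17.7
Best best-case = 18.8 → D.

minimax regret → B; maximax → D (disagree)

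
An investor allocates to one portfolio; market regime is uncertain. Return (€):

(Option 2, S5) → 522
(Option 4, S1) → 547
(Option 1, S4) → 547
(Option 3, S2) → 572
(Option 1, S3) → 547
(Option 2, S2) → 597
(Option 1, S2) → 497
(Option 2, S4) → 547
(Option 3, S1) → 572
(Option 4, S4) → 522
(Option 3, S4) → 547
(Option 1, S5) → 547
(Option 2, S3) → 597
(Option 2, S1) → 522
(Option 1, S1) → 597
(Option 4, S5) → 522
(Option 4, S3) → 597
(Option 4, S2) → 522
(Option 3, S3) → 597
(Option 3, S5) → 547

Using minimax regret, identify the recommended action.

Option 3

Column bests: S1=597, S2=597, S3=597, S4=547, S5=547.
Option 1 regrets: 0, 100, 50, 0, 0 → max 100
Option 2 regrets: 75, 0, 0, 0, 25 → max 75
Option 3 regrets: 25, 25, 0, 0, 0 → max 25
Option 4 regrets: 50, 75, 0, 25, 25 → max 75
Smallest max regret = 25 → Option 3.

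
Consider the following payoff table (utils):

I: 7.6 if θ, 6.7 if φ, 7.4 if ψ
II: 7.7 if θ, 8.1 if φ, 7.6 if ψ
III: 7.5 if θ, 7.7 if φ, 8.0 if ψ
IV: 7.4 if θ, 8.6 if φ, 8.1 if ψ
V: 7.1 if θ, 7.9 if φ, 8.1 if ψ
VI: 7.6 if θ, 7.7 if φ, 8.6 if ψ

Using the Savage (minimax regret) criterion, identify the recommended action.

IV

Column bests: θ=7.7, φ=8.6, ψ=8.6.
I regrets: 0.1, 1.9, 1.2 → max 1.9
II regrets: 0.0, 0.5, 1.0 → max 1.0
III regrets: 0.2, 0.9, 0.6 → max 0.9
IV regrets: 0.3, 0.0, 0.5 → max 0.5
V regrets: 0.6, 0.7, 0.5 → max 0.7
VI regrets: 0.1, 0.9, 0.0 → max 0.9
Smallest max regret = 0.5 → IV.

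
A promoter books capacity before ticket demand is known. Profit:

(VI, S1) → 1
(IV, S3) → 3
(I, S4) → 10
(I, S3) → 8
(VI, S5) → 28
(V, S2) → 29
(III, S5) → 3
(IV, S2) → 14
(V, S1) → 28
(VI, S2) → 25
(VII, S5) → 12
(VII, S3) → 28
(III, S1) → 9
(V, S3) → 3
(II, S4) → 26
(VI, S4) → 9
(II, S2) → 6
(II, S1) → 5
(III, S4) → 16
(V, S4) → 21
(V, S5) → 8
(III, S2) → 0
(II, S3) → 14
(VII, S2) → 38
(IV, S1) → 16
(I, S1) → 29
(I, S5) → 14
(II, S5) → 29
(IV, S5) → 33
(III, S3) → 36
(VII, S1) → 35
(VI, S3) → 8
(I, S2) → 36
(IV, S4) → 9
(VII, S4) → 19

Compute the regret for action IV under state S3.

33

Best payoff under S3 is 36.
Regret = 36 − 3 = 33.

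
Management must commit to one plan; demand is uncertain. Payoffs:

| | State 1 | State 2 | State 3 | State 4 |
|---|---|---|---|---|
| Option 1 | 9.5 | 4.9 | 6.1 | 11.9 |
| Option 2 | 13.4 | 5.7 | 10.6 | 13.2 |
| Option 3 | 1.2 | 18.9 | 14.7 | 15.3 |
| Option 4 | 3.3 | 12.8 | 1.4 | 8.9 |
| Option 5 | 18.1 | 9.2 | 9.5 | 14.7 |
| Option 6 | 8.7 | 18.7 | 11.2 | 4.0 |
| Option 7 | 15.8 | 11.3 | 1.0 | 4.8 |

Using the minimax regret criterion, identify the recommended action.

Option 5

Column bests: State 1=18.1, State 2=18.9, State 3=14.7, State 4=15.3.
Option 1 regrets: 8.6, 14.0, 8.6, 3.4 → max 14.0
Option 2 regrets: 4.7, 13.2, 4.1, 2.1 → max 13.2
Option 3 regrets: 16.9, 0.0, 0.0, 0.0 → max 16.9
Option 4 regrets: 14.8, 6.1, 13.3, 6.4 → max 14.8
Option 5 regrets: 0.0, 9.7, 5.2, 0.6 → max 9.7
Option 6 regrets: 9.4, 0.2, 3.5, 11.3 → max 11.3
Option 7 regrets: 2.3, 7.6, 13.7, 10.5 → max 13.7
Smallest max regret = 9.7 → Option 5.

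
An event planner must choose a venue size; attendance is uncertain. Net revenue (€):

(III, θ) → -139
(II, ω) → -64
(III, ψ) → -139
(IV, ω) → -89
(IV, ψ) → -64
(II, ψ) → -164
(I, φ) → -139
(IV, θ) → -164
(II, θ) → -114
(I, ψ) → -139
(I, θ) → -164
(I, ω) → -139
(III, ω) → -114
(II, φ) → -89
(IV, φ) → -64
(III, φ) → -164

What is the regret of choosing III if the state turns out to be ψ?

75

Best payoff under ψ is -64.
Regret = -64 − (-139) = 75.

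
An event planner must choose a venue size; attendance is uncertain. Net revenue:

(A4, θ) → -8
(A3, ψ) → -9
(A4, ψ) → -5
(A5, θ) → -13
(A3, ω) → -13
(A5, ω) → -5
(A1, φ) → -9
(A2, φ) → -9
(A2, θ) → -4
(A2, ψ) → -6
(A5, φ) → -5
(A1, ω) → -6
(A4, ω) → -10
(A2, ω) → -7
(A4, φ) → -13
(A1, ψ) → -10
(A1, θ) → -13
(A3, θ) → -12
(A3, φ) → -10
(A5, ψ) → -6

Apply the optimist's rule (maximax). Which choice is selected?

Row maxima: A1=-6, A2=-4, A3=-9, A4=-5, A5=-5
Best best-case = -4 → A2.

A2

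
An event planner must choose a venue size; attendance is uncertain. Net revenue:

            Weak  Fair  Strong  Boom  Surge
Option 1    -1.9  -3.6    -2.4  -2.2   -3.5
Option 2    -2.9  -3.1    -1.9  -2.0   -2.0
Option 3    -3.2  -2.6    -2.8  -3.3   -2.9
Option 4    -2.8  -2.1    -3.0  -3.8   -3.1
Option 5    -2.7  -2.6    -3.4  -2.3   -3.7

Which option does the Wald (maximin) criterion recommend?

Row minima: Option 1=-3.6, Option 2=-3.1, Option 3=-3.3, Option 4=-3.8, Option 5=-3.7
Best worst-case = -3.1 → Option 2.

Option 2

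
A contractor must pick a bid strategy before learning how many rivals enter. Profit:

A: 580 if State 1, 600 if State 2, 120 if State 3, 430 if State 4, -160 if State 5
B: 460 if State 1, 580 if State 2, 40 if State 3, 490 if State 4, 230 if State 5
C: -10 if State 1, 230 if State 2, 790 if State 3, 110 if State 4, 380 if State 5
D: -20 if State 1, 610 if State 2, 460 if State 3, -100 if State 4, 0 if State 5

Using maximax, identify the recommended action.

C

Row maxima: A=600, B=580, C=790, D=610
Best best-case = 790 → C.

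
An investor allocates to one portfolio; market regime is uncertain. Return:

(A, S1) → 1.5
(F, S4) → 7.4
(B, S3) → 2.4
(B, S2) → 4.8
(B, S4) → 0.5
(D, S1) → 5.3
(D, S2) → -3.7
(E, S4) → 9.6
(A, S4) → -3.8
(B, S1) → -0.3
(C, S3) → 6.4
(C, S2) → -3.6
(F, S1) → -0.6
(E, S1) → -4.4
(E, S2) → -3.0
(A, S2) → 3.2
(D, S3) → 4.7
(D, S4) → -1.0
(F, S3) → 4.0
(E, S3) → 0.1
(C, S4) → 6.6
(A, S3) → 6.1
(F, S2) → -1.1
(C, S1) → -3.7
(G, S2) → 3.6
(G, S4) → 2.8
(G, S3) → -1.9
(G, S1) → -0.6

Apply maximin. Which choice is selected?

Row minima: A=-3.8, B=-0.3, C=-3.7, D=-3.7, E=-4.4, F=-1.1, G=-1.9
Best worst-case = -0.3 → B.

B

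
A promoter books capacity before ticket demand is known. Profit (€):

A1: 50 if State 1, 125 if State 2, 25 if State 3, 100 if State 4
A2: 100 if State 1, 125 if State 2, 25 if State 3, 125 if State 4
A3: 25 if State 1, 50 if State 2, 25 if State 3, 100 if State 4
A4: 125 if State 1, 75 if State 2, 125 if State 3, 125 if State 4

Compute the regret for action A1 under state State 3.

Best payoff under State 3 is 125.
Regret = 125 − 25 = 100.

100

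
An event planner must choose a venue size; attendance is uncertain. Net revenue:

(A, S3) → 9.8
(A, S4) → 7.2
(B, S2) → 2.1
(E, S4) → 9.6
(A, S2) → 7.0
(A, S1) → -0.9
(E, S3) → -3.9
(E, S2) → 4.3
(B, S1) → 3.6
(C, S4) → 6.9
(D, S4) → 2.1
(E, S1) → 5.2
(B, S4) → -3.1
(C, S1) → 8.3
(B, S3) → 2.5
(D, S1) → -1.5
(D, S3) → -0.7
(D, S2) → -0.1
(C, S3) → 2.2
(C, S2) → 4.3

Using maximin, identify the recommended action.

C

Row minima: A=-0.9, B=-3.1, C=2.2, D=-1.5, E=-3.9
Best worst-case = 2.2 → C.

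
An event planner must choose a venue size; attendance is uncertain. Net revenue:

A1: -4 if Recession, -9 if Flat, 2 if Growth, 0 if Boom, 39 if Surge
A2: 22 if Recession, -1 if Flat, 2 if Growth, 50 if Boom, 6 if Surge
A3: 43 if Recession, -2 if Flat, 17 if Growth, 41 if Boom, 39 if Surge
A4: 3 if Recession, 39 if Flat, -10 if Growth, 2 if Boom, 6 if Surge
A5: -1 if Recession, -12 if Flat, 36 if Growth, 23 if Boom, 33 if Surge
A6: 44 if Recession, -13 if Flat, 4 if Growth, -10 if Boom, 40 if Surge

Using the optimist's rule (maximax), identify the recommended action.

A2

Row maxima: A1=39, A2=50, A3=43, A4=39, A5=36, A6=44
Best best-case = 50 → A2.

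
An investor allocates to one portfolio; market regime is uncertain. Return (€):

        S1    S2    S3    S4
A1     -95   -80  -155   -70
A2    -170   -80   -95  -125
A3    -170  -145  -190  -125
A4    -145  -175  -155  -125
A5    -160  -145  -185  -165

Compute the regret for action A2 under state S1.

Best payoff under S1 is -95.
Regret = -95 − (-170) = 75.

75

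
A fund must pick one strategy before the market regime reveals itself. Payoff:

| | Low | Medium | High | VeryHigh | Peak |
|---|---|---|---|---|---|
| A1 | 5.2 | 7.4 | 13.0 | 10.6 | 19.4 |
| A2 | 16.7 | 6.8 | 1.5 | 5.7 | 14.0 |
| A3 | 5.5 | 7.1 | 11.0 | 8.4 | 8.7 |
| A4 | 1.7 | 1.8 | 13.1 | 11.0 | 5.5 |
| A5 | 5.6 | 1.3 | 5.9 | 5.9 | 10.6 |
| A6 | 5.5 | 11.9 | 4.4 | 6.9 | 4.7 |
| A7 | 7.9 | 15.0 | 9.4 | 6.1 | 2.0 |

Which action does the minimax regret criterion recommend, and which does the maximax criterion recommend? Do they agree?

minimax regret → A3; maximax → A1 (disagree)

Column bests: Low=16.7, Medium=15.0, High=13.1, VeryHigh=11.0, Peak=19.4.
A1 regrets: 11.5, 7.6, 0.1, 0.4, 0.0 → max 11.5
A2 regrets: 0.0, 8.2, 11.6, 5.3, 5.4 → max 11.6
A3 regrets: 11.2, 7.9, 2.1, 2.6, 10.7 → max 11.2
A4 regrets: 15.0, 13.2, 0.0, 0.0, 13.9 → max 15.0
A5 regrets: 11.1, 13.7, 7.2, 5.1, 8.8 → max 13.7
A6 regrets: 11.2, 3.1, 8.7, 4.1, 14.7 → max 14.7
A7 regrets: 8.8, 0.0, 3.7, 4.9, 17.4 → max 17.4
Smallest max regret = 11.2 → A3.
Row maxima: A1=19.4, A2=16.7, A3=11.0, A4=13.1, A5=10.6, A6=11.9, A7=15.0
Best best-case = 19.4 → A1.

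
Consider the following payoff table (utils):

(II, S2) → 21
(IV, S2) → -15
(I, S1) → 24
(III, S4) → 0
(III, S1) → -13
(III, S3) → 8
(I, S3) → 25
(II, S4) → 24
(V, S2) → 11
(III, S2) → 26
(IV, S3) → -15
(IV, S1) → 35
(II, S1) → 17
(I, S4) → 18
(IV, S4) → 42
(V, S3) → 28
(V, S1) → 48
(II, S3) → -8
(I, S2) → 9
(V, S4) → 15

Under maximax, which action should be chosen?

Row maxima: I=25, II=24, III=26, IV=42, V=48
Best best-case = 48 → V.

V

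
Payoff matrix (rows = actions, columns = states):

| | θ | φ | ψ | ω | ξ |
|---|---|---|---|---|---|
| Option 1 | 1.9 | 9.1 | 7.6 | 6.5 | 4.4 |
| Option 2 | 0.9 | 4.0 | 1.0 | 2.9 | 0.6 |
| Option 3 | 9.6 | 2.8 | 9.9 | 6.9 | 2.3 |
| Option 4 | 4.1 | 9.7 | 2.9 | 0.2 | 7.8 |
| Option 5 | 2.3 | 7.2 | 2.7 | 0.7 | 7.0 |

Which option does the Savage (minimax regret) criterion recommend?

Option 3

Column bests: θ=9.6, φ=9.7, ψ=9.9, ω=6.9, ξ=7.8.
Option 1 regrets: 7.7, 0.6, 2.3, 0.4, 3.4 → max 7.7
Option 2 regrets: 8.7, 5.7, 8.9, 4.0, 7.2 → max 8.9
Option 3 regrets: 0.0, 6.9, 0.0, 0.0, 5.5 → max 6.9
Option 4 regrets: 5.5, 0.0, 7.0, 6.7, 0.0 → max 7.0
Option 5 regrets: 7.3, 2.5, 7.2, 6.2, 0.8 → max 7.3
Smallest max regret = 6.9 → Option 3.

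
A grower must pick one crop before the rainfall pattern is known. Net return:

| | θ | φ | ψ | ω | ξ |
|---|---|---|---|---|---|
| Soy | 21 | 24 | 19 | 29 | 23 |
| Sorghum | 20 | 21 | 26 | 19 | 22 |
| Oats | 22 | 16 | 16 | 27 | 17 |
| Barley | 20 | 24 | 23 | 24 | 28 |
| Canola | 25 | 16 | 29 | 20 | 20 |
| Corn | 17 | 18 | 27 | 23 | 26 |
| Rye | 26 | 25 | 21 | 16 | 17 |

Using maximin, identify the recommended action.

Barley

Row minima: Soy=19, Sorghum=19, Oats=16, Barley=20, Canola=16, Corn=17, Rye=16
Best worst-case = 20 → Barley.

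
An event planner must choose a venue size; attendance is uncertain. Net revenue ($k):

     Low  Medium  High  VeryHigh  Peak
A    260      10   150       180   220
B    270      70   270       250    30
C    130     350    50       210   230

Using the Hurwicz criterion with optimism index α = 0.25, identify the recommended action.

C

A: 0.25·260 + 0.75·10 = 72.5
B: 0.25·270 + 0.75·30 = 90
C: 0.25·350 + 0.75·50 = 125
Highest Hurwicz score = 125 → C.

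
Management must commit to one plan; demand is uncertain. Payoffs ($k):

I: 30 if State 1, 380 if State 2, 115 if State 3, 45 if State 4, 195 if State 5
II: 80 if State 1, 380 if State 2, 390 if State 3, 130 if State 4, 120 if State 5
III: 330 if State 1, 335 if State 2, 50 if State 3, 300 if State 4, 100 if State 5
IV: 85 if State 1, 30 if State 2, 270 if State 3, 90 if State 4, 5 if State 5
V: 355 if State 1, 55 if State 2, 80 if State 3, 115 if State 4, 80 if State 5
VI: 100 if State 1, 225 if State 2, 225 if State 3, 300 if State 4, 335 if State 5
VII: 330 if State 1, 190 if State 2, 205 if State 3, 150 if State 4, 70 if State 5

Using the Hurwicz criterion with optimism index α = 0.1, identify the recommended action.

VI

I: 0.1·380 + 0.9·30 = 65
II: 0.1·390 + 0.9·80 = 111
III: 0.1·335 + 0.9·50 = 78.5
IV: 0.1·270 + 0.9·5 = 31.5
V: 0.1·355 + 0.9·55 = 85
VI: 0.1·335 + 0.9·100 = 123.5
VII: 0.1·330 + 0.9·70 = 96
Highest Hurwicz score = 123.5 → VI.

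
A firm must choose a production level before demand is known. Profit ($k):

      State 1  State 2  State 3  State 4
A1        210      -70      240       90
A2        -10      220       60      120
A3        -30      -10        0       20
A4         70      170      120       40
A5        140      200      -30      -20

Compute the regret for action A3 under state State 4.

Best payoff under State 4 is 120.
Regret = 120 − 20 = 100.

100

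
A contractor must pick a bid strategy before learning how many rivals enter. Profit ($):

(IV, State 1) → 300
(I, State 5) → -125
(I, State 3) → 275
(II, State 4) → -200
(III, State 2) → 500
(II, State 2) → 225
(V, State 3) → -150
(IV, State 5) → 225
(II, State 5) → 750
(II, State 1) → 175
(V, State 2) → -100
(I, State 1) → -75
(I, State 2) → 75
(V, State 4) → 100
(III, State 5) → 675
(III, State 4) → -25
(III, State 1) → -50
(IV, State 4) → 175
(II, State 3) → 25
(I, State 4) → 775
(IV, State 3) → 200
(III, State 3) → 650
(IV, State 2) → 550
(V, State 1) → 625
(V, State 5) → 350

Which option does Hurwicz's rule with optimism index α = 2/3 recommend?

I

I: 2/3·775 + 1/3·(-125) = 475
II: 2/3·750 + 1/3·(-200) = 1300/3
III: 2/3·675 + 1/3·(-50) = 1300/3
IV: 2/3·550 + 1/3·175 = 425
V: 2/3·625 + 1/3·(-150) = 1100/3
Highest Hurwicz score = 475 → I.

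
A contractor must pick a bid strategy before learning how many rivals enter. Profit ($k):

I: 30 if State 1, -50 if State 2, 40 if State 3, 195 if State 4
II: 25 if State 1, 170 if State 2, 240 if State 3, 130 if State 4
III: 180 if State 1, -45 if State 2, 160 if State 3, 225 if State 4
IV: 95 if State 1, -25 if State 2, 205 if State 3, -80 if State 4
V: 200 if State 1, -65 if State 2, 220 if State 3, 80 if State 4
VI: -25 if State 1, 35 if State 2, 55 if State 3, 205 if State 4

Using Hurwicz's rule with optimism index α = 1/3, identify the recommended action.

I: 1/3·195 + 2/3·(-50) = 95/3
II: 1/3·240 + 2/3·25 = 290/3
III: 1/3·225 + 2/3·(-45) = 45
IV: 1/3·205 + 2/3·(-80) = 15
V: 1/3·220 + 2/3·(-65) = 30
VI: 1/3·205 + 2/3·(-25) = 155/3
Highest Hurwicz score = 290/3 → II.

II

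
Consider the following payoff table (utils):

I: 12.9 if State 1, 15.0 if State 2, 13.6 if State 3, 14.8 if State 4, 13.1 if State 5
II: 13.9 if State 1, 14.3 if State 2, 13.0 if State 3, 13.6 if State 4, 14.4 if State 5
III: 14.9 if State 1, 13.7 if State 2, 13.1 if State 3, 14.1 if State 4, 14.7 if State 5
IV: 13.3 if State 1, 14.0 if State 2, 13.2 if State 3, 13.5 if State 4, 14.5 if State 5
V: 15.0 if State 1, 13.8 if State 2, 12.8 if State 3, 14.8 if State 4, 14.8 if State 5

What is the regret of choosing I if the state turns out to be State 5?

Best payoff under State 5 is 14.8.
Regret = 14.8 − 13.1 = 1.7.

1.7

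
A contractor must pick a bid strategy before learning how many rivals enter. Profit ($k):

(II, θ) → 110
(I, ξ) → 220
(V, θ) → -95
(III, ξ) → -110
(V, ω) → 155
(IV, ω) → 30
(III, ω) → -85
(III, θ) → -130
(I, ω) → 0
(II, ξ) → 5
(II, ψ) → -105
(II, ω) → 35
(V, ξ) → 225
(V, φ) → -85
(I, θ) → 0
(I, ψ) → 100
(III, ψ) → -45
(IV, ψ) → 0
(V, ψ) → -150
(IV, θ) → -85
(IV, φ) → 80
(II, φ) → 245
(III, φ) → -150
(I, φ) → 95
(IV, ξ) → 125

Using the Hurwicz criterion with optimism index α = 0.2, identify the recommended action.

I

I: 0.2·220 + 0.8·0 = 44
II: 0.2·245 + 0.8·(-105) = -35
III: 0.2·(-45) + 0.8·(-150) = -129
IV: 0.2·125 + 0.8·(-85) = -43
V: 0.2·225 + 0.8·(-150) = -75
Highest Hurwicz score = 44 → I.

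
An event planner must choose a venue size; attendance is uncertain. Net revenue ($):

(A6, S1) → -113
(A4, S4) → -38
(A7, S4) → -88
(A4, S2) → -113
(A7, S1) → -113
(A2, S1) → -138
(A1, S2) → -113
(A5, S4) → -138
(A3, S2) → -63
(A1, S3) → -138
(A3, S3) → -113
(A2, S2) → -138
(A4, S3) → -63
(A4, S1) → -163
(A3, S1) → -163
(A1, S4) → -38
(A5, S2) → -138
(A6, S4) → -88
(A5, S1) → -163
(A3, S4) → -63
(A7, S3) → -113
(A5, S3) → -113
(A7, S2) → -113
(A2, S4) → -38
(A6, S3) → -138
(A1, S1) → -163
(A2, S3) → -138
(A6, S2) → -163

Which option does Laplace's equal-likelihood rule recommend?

Row averages: A1=-113, A2=-113, A3=-100.5, A4=-94.25, A5=-138, A6=-125.5, A7=-106.75
Highest average = -94.25 → A4.

A4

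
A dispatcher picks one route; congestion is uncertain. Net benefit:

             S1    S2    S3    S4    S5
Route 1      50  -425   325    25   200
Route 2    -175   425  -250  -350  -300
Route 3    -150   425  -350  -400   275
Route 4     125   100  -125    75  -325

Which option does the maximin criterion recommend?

Row minima: Route 1=-425, Route 2=-350, Route 3=-400, Route 4=-325
Best worst-case = -325 → Route 4.

Route 4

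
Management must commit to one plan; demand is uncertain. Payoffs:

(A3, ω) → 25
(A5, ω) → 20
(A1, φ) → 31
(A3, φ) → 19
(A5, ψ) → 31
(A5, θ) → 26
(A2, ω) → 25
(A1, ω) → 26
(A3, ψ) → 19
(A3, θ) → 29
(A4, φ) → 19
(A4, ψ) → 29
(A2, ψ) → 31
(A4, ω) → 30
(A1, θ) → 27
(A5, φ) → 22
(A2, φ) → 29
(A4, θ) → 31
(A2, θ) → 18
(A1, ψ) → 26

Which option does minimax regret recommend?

Column bests: θ=31, φ=31, ψ=31, ω=30.
A1 regrets: 4, 0, 5, 4 → max 5
A2 regrets: 13, 2, 0, 5 → max 13
A3 regrets: 2, 12, 12, 5 → max 12
A4 regrets: 0, 12, 2, 0 → max 12
A5 regrets: 5, 9, 0, 10 → max 10
Smallest max regret = 5 → A1.

A1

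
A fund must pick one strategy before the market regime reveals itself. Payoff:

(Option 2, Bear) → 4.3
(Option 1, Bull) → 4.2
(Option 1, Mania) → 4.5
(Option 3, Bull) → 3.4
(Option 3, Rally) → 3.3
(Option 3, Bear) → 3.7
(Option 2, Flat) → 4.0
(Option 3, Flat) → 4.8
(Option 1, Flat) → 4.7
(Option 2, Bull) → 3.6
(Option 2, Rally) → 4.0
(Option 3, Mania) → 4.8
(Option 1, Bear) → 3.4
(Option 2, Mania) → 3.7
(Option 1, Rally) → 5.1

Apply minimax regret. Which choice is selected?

Option 1

Column bests: Bear=4.3, Flat=4.8, Bull=4.2, Rally=5.1, Mania=4.8.
Option 1 regrets: 0.9, 0.1, 0.0, 0.0, 0.3 → max 0.9
Option 2 regrets: 0.0, 0.8, 0.6, 1.1, 1.1 → max 1.1
Option 3 regrets: 0.6, 0.0, 0.8, 1.8, 0.0 → max 1.8
Smallest max regret = 0.9 → Option 1.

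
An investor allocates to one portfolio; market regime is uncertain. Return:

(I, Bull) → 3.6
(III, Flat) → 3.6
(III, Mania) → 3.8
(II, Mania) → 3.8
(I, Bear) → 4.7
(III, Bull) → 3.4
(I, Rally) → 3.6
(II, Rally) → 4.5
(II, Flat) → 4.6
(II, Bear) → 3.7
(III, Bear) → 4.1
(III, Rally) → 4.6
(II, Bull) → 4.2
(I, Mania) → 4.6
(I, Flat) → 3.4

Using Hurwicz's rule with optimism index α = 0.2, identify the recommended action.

II

I: 0.2·4.7 + 0.8·3.4 = 3.66
II: 0.2·4.6 + 0.8·3.7 = 3.88
III: 0.2·4.6 + 0.8·3.4 = 3.64
Highest Hurwicz score = 3.88 → II.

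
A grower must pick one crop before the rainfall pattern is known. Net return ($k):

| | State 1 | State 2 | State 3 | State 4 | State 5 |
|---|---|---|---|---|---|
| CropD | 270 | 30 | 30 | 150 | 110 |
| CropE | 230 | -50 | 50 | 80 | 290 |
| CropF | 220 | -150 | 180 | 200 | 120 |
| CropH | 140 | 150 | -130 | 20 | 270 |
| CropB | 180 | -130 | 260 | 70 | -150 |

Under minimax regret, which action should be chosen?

CropE

Column bests: State 1=270, State 2=150, State 3=260, State 4=200, State 5=290.
CropD regrets: 0, 120, 230, 50, 180 → max 230
CropE regrets: 40, 200, 210, 120, 0 → max 210
CropF regrets: 50, 300, 80, 0, 170 → max 300
CropH regrets: 130, 0, 390, 180, 20 → max 390
CropB regrets: 90, 280, 0, 130, 440 → max 440
Smallest max regret = 210 → CropE.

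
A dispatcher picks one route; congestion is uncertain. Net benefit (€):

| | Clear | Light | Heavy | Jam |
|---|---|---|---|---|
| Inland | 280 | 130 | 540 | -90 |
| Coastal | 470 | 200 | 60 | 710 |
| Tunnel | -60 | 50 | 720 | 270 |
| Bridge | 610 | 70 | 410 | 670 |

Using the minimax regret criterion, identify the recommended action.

Bridge

Column bests: Clear=610, Light=200, Heavy=720, Jam=710.
Inland regrets: 330, 70, 180, 800 → max 800
Coastal regrets: 140, 0, 660, 0 → max 660
Tunnel regrets: 670, 150, 0, 440 → max 670
Bridge regrets: 0, 130, 310, 40 → max 310
Smallest max regret = 310 → Bridge.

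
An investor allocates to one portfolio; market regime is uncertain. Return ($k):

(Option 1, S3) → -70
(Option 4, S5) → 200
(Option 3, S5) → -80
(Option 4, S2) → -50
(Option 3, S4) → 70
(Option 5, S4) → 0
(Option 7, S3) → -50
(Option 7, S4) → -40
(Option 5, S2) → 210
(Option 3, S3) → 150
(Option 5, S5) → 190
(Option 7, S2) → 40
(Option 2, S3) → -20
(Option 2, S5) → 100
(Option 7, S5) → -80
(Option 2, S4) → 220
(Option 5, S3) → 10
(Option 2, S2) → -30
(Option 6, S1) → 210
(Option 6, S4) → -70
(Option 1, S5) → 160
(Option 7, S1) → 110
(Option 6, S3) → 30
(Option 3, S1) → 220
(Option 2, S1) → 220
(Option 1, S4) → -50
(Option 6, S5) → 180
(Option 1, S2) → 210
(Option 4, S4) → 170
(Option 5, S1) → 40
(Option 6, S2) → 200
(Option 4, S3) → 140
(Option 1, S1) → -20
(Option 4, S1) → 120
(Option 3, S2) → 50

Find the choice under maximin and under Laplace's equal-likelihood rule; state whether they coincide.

maximin → Option 5; laplace → Option 4 (disagree)

Row minima: Option 1=-70, Option 2=-30, Option 3=-80, Option 4=-50, Option 5=0, Option 6=-70, Option 7=-80
Best worst-case = 0 → Option 5.
Row averages: Option 1=46, Option 2=98, Option 3=82, Option 4=116, Option 5=90, Option 6=110, Option 7=-4
Highest average = 116 → Option 4.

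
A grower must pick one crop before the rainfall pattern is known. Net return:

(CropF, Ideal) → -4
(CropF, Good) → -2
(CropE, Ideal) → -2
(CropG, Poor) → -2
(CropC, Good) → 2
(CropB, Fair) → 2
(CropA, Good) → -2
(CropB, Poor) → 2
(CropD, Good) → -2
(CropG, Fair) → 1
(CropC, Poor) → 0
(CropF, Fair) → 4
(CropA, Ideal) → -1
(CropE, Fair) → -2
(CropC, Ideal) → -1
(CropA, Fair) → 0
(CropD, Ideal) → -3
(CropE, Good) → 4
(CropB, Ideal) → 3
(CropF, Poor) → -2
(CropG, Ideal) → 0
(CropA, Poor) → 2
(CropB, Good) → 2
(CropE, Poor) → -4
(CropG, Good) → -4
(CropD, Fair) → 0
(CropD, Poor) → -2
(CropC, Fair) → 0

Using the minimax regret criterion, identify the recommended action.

Column bests: Poor=2, Fair=4, Good=4, Ideal=3.
CropB regrets: 0, 2, 2, 0 → max 2
CropF regrets: 4, 0, 6, 7 → max 7
CropD regrets: 4, 4, 6, 6 → max 6
CropE regrets: 6, 6, 0, 5 → max 6
CropG regrets: 4, 3, 8, 3 → max 8
CropA regrets: 0, 4, 6, 4 → max 6
CropC regrets: 2, 4, 2, 4 → max 4
Smallest max regret = 2 → CropB.

CropB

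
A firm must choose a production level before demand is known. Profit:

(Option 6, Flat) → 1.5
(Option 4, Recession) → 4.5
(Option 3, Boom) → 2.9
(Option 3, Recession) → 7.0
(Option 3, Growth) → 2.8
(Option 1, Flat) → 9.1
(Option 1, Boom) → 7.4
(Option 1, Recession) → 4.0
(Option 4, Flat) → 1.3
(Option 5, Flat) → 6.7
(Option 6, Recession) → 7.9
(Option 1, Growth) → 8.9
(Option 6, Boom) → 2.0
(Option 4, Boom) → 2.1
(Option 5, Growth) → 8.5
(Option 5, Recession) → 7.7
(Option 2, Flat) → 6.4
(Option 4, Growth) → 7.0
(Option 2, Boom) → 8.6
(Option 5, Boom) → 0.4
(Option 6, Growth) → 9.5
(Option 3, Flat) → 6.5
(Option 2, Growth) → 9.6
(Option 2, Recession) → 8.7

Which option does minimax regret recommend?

Option 2

Column bests: Recession=8.7, Flat=9.1, Growth=9.6, Boom=8.6.
Option 1 regrets: 4.7, 0.0, 0.7, 1.2 → max 4.7
Option 2 regrets: 0.0, 2.7, 0.0, 0.0 → max 2.7
Option 3 regrets: 1.7, 2.6, 6.8, 5.7 → max 6.8
Option 4 regrets: 4.2, 7.8, 2.6, 6.5 → max 7.8
Option 5 regrets: 1.0, 2.4, 1.1, 8.2 → max 8.2
Option 6 regrets: 0.8, 7.6, 0.1, 6.6 → max 7.6
Smallest max regret = 2.7 → Option 2.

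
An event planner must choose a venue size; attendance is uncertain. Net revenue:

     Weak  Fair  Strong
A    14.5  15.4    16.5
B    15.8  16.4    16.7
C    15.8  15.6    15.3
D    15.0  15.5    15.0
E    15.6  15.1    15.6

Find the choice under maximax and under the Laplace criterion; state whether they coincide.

Row maxima: A=16.5, B=16.7, C=15.8, D=15.5, E=15.6
Best best-case = 16.7 → B.
Row averages: A=232/15, B=16.3, C=467/30, D=91/6, E=463/30
Highest average = 16.3 → B.

maximax → B; laplace → B (agree)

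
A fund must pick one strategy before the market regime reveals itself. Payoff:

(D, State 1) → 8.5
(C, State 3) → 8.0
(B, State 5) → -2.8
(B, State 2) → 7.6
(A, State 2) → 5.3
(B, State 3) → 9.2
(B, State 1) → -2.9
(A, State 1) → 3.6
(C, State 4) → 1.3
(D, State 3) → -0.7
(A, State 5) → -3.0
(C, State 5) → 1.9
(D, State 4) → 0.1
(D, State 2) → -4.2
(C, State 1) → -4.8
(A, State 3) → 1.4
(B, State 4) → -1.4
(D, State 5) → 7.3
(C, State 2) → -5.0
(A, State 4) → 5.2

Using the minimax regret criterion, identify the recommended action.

Column bests: State 1=8.5, State 2=7.6, State 3=9.2, State 4=5.2, State 5=7.3.
A regrets: 4.9, 2.3, 7.8, 0.0, 10.3 → max 10.3
B regrets: 11.4, 0.0, 0.0, 6.6, 10.1 → max 11.4
C regrets: 13.3, 12.6, 1.2, 3.9, 5.4 → max 13.3
D regrets: 0.0, 11.8, 9.9, 5.1, 0.0 → max 11.8
Smallest max regret = 10.3 → A.

A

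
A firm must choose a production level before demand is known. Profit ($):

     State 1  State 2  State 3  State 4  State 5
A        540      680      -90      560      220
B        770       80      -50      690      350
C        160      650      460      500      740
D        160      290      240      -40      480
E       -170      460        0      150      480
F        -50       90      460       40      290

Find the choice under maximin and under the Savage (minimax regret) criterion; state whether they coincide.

maximin → C; minimax regret → A (disagree)

Row minima: A=-90, B=-50, C=160, D=-40, E=-170, F=-50
Best worst-case = 160 → C.
Column bests: State 1=770, State 2=680, State 3=460, State 4=690, State 5=740.
A regrets: 230, 0, 550, 130, 520 → max 550
B regrets: 0, 600, 510, 0, 390 → max 600
C regrets: 610, 30, 0, 190, 0 → max 610
D regrets: 610, 390, 220, 730, 260 → max 730
E regrets: 940, 220, 460, 540, 260 → max 940
F regrets: 820, 590, 0, 650, 450 → max 820
Smallest max regret = 550 → A.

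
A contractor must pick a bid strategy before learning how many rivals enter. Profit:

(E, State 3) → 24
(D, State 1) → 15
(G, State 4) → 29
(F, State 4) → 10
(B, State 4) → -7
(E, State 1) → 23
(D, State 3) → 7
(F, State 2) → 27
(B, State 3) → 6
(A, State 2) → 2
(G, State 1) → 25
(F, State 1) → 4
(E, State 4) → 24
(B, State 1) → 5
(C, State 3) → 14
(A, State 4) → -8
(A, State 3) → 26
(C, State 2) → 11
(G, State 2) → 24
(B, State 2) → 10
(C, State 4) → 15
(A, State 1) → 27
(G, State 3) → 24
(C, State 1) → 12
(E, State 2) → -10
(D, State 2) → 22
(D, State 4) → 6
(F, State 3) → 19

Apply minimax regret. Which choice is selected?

G

Column bests: State 1=27, State 2=27, State 3=26, State 4=29.
A regrets: 0, 25, 0, 37 → max 37
B regrets: 22, 17, 20, 36 → max 36
C regrets: 15, 16, 12, 14 → max 16
D regrets: 12, 5, 19, 23 → max 23
E regrets: 4, 37, 2, 5 → max 37
F regrets: 23, 0, 7, 19 → max 23
G regrets: 2, 3, 2, 0 → max 3
Smallest max regret = 3 → G.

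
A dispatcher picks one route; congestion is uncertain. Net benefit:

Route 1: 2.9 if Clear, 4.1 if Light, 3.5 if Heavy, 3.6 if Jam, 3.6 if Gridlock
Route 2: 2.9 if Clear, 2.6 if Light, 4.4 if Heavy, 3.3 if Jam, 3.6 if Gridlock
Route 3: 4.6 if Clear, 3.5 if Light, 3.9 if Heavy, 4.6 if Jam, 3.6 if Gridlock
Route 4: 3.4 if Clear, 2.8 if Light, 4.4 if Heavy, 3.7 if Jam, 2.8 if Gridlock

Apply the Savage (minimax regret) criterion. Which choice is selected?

Column bests: Clear=4.6, Light=4.1, Heavy=4.4, Jam=4.6, Gridlock=3.6.
Route 1 regrets: 1.7, 0.0, 0.9, 1.0, 0.0 → max 1.7
Route 2 regrets: 1.7, 1.5, 0.0, 1.3, 0.0 → max 1.7
Route 3 regrets: 0.0, 0.6, 0.5, 0.0, 0.0 → max 0.6
Route 4 regrets: 1.2, 1.3, 0.0, 0.9, 0.8 → max 1.3
Smallest max regret = 0.6 → Route 3.

Route 3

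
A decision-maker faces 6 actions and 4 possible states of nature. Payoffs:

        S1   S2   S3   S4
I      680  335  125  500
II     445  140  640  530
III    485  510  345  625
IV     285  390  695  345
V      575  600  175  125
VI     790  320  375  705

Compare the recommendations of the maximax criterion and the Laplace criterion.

Row maxima: I=680, II=640, III=625, IV=695, V=600, VI=790
Best best-case = 790 → VI.
Row averages: I=410, II=438.75, III=491.25, IV=428.75, V=368.75, VI=547.5
Highest average = 547.5 → VI.

maximax → VI; laplace → VI (agree)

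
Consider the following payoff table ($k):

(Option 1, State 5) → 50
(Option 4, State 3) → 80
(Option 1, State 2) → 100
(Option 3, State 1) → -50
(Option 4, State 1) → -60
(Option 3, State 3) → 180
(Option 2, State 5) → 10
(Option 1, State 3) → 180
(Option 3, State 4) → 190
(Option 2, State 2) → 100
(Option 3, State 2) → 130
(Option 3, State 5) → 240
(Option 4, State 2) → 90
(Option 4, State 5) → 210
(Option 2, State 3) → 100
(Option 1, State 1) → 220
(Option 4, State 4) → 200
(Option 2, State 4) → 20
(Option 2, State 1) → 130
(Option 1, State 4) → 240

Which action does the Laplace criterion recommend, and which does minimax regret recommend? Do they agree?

Row averages: Option 1=158, Option 2=72, Option 3=138, Option 4=104
Highest average = 158 → Option 1.
Column bests: State 1=220, State 2=130, State 3=180, State 4=240, State 5=240.
Option 1 regrets: 0, 30, 0, 0, 190 → max 190
Option 2 regrets: 90, 30, 80, 220, 230 → max 230
Option 3 regrets: 270, 0, 0, 50, 0 → max 270
Option 4 regrets: 280, 40, 100, 40, 30 → max 280
Smallest max regret = 190 → Option 1.

laplace → Option 1; minimax regret → Option 1 (agree)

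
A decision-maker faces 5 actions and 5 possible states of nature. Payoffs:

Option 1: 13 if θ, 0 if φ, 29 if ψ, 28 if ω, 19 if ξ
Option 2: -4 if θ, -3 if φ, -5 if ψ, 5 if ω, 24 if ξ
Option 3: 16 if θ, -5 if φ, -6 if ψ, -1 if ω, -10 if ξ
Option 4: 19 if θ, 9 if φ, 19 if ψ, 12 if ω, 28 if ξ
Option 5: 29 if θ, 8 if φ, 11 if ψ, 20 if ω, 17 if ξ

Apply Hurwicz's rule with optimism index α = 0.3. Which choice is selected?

Option 1: 0.3·29 + 0.7·0 = 8.7
Option 2: 0.3·24 + 0.7·(-5) = 3.7
Option 3: 0.3·16 + 0.7·(-10) = -2.2
Option 4: 0.3·28 + 0.7·9 = 14.7
Option 5: 0.3·29 + 0.7·8 = 14.3
Highest Hurwicz score = 14.7 → Option 4.

Option 4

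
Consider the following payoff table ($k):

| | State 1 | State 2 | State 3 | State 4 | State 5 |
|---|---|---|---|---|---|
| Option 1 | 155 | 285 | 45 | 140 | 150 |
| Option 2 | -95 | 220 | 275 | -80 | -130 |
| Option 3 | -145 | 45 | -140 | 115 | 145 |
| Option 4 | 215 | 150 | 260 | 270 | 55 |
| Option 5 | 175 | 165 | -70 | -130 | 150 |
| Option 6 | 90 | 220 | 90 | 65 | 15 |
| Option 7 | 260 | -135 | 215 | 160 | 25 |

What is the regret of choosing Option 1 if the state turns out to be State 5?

0

Best payoff under State 5 is 150.
Regret = 150 − 150 = 0.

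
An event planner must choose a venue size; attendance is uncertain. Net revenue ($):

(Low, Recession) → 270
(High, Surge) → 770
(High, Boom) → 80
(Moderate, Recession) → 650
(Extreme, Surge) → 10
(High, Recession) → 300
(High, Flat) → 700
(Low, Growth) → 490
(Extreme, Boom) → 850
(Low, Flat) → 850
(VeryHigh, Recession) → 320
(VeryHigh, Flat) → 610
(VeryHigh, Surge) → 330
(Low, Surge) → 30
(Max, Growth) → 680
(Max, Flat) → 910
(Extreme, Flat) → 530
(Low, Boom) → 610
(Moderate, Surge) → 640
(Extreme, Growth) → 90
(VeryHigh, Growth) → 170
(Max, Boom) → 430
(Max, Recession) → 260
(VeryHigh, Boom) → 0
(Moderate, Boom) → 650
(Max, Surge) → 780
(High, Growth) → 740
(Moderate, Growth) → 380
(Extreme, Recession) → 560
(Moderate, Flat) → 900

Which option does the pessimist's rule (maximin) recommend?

Moderate

Row minima: Low=30, Moderate=380, High=80, VeryHigh=0, Extreme=10, Max=260
Best worst-case = 380 → Moderate.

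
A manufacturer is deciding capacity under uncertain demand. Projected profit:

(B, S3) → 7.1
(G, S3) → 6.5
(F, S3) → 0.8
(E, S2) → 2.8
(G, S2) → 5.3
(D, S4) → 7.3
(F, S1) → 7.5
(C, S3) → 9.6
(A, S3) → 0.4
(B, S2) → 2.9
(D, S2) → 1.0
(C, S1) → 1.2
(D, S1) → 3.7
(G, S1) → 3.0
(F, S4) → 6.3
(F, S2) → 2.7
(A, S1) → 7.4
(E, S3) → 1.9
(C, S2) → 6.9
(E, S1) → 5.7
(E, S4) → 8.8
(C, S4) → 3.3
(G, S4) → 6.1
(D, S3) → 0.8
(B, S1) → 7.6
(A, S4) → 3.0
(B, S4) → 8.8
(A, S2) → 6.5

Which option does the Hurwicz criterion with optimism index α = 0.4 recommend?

B

A: 0.4·7.4 + 0.6·0.4 = 3.2
B: 0.4·8.8 + 0.6·2.9 = 5.26
C: 0.4·9.6 + 0.6·1.2 = 4.56
D: 0.4·7.3 + 0.6·0.8 = 3.4
E: 0.4·8.8 + 0.6·1.9 = 4.66
F: 0.4·7.5 + 0.6·0.8 = 3.48
G: 0.4·6.5 + 0.6·3.0 = 4.4
Highest Hurwicz score = 5.26 → B.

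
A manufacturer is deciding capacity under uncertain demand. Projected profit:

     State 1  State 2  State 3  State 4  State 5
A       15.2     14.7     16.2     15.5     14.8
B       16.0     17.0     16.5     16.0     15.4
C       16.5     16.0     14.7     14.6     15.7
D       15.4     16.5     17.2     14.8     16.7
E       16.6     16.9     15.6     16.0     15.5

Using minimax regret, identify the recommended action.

D

Column bests: State 1=16.6, State 2=17.0, State 3=17.2, State 4=16.0, State 5=16.7.
A regrets: 1.4, 2.3, 1.0, 0.5, 1.9 → max 2.3
B regrets: 0.6, 0.0, 0.7, 0.0, 1.3 → max 1.3
C regrets: 0.1, 1.0, 2.5, 1.4, 1.0 → max 2.5
D regrets: 1.2, 0.5, 0.0, 1.2, 0.0 → max 1.2
E regrets: 0.0, 0.1, 1.6, 0.0, 1.2 → max 1.6
Smallest max regret = 1.2 → D.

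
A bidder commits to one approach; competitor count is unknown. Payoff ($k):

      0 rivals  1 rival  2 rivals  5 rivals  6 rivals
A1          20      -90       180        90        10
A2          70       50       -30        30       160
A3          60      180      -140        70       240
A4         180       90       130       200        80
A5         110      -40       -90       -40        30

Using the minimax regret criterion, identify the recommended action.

Column bests: 0 rivals=180, 1 rival=180, 2 rivals=180, 5 rivals=200, 6 rivals=240.
A1 regrets: 160, 270, 0, 110, 230 → max 270
A2 regrets: 110, 130, 210, 170, 80 → max 210
A3 regrets: 120, 0, 320, 130, 0 → max 320
A4 regrets: 0, 90, 50, 0, 160 → max 160
A5 regrets: 70, 220, 270, 240, 210 → max 270
Smallest max regret = 160 → A4.

A4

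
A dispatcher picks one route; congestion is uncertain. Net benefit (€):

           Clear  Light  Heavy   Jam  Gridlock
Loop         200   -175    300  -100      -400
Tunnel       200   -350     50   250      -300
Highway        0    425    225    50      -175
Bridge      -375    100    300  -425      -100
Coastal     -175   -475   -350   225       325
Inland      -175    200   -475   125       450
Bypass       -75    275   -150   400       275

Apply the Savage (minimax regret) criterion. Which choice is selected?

Column bests: Clear=200, Light=425, Heavy=300, Jam=400, Gridlock=450.
Loop regrets: 0, 600, 0, 500, 850 → max 850
Tunnel regrets: 0, 775, 250, 150, 750 → max 775
Highway regrets: 200, 0, 75, 350, 625 → max 625
Bridge regrets: 575, 325, 0, 825, 550 → max 825
Coastal regrets: 375, 900, 650, 175, 125 → max 900
Inland regrets: 375, 225, 775, 275, 0 → max 775
Bypass regrets: 275, 150, 450, 0, 175 → max 450
Smallest max regret = 450 → Bypass.

Bypass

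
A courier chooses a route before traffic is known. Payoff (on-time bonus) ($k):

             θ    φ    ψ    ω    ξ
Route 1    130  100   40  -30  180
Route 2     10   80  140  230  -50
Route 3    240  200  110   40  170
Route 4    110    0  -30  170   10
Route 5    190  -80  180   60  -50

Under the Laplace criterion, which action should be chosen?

Row averages: Route 1=84, Route 2=82, Route 3=152, Route 4=52, Route 5=60
Highest average = 152 → Route 3.

Route 3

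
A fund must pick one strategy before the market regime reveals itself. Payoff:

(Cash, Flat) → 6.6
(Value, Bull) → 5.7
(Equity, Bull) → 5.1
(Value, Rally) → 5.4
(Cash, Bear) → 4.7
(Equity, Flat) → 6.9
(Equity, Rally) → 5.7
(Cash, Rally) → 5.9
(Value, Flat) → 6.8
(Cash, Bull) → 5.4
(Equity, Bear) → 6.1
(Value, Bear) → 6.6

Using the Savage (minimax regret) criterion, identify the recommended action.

Column bests: Bear=6.6, Flat=6.9, Bull=5.7, Rally=5.9.
Cash regrets: 1.9, 0.3, 0.3, 0.0 → max 1.9
Value regrets: 0.0, 0.1, 0.0, 0.5 → max 0.5
Equity regrets: 0.5, 0.0, 0.6, 0.2 → max 0.6
Smallest max regret = 0.5 → Value.

Value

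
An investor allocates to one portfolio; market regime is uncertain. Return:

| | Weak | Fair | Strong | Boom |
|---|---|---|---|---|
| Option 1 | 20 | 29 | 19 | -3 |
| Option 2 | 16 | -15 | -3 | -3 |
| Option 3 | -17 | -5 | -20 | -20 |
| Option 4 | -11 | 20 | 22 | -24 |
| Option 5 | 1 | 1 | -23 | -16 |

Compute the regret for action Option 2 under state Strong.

Best payoff under Strong is 22.
Regret = 22 − (-3) = 25.

25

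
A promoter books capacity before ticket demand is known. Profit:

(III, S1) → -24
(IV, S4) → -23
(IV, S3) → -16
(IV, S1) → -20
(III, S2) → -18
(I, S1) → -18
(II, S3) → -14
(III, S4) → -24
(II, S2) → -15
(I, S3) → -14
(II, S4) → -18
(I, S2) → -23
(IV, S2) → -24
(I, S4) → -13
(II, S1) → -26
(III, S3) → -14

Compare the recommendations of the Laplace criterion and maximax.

laplace → I; maximax → I (agree)

Row averages: I=-17, II=-18.25, III=-20, IV=-20.75
Highest average = -17 → I.
Row maxima: I=-13, II=-14, III=-14, IV=-16
Best best-case = -13 → I.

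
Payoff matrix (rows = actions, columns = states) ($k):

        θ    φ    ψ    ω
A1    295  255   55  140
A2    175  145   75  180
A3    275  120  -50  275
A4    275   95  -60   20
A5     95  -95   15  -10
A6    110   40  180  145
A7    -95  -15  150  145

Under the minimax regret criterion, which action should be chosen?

A2

Column bests: θ=295, φ=255, ψ=180, ω=275.
A1 regrets: 0, 0, 125, 135 → max 135
A2 regrets: 120, 110, 105, 95 → max 120
A3 regrets: 20, 135, 230, 0 → max 230
A4 regrets: 20, 160, 240, 255 → max 255
A5 regrets: 200, 350, 165, 285 → max 350
A6 regrets: 185, 215, 0, 130 → max 215
A7 regrets: 390, 270, 30, 130 → max 390
Smallest max regret = 120 → A2.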